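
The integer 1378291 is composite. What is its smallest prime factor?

1378291 is odd.
Digit sum 31, not divisible by 3.
Ends in 1: not divisible by 5.
7: 1378291 = 7·196898 + 5
11: 1378291 = 11·125299 + 2
13: 1378291 = 13·106022 + 5
17: 1378291 = 17·81075 + 16
19: 1378291 = 19·72541 + 12
23: 1378291 = 23·59925 + 16
29: 1378291 = 29·47527 + 8
31: 1378291 = 31·44461

31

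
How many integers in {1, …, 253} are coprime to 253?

220

Factor: 253 = 11 · 23.
φ(253) = (11−1) · (23−1) = 10 · 22 = 220.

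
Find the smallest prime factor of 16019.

16019 is odd.
Digit sum 17, not divisible by 3.
Ends in 9: not divisible by 5.
7: 16019 = 7·2288 + 3
11: 16019 = 11·1456 + 3
13: 16019 = 13·1232 + 3
17: 16019 = 17·942 + 5
19: 16019 = 19·843 + 2
23: 16019 = 23·696 + 11
29: 16019 = 29·552 + 11
31: 16019 = 31·516 + 23
37: 16019 = 37·432 + 35
41: 16019 = 41·390 + 29
43: 16019 = 43·372 + 23
47: 16019 = 47·340 + 39
53: 16019 = 53·302 + 13
59: 16019 = 59·271 + 30
61: 16019 = 61·262 + 37
67: 16019 = 67·239 + 6
71: 16019 = 71·225 + 44
73: 16019 = 73·219 + 32
79: 16019 = 79·202 + 61
83: 16019 = 83·193

83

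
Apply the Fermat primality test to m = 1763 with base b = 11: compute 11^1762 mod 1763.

11^1 ≡ 11 (mod 1763)
11^2 ≡ 11^2 = 121 ≡ 121 (mod 1763)
11^4 ≡ 121^2 = 14641 ≡ 537 (mod 1763)
11^8 ≡ 537^2 = 288369 ≡ 1000 (mod 1763)
11^16 ≡ 1000^2 = 1000000 ≡ 379 (mod 1763)
11^32 ≡ 379^2 = 143641 ≡ 838 (mod 1763)
11^64 ≡ 838^2 = 702244 ≡ 570 (mod 1763)
11^128 ≡ 570^2 = 324900 ≡ 508 (mod 1763)
11^256 ≡ 508^2 = 258064 ≡ 666 (mod 1763)
11^512 ≡ 666^2 = 443556 ≡ 1043 (mod 1763)
11^1024 ≡ 1043^2 = 1087849 ≡ 78 (mod 1763)
1762 = 1024 + 512 + 128 + 64 + 32 + 2 in binary powers of 2.
So 11^1762 ≡ 78 · 1043 · 508 · 570 · 838 · 121 ≡ 1392 (mod 1763).
Since 1392 ≠ 1, base 11 is a Fermat witness: 1763 is composite.

1392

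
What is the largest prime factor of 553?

553 = 7 · 79
79 is prime.
So 553 = 7 · 79; the largest prime factor is 79.

79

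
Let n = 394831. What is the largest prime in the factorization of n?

83

394831 = 67 · 5893
5893 = 71 · 83
83 is prime.
So 394831 = 67 · 71 · 83; the largest prime factor is 83.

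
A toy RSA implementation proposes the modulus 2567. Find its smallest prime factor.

17

2567 is odd.
Digit sum 20, not divisible by 3.
Ends in 7: not divisible by 5.
7: 2567 = 7·366 + 5
11: 2567 = 11·233 + 4
13: 2567 = 13·197 + 6
17: 2567 = 17·151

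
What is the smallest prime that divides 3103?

3103 is odd.
Digit sum 7, not divisible by 3.
Ends in 3: not divisible by 5.
7: 3103 = 7·443 + 2
11: 3103 = 11·282 + 1
13: 3103 = 13·238 + 9
17: 3103 = 17·182 + 9
19: 3103 = 19·163 + 6
23: 3103 = 23·134 + 21
29: 3103 = 29·107

29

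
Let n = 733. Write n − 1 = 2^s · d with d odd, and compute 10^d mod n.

1

733 − 1 = 732 = 2^2 · 183, so d = 183.
10^1 ≡ 10 (mod 733)
10^2 ≡ 10^2 = 100 ≡ 100 (mod 733)
10^4 ≡ 100^2 = 10000 ≡ 471 (mod 733)
10^8 ≡ 471^2 = 221841 ≡ 475 (mod 733)
10^16 ≡ 475^2 = 225625 ≡ 594 (mod 733)
10^32 ≡ 594^2 = 352836 ≡ 263 (mod 733)
10^64 ≡ 263^2 = 69169 ≡ 267 (mod 733)
10^128 ≡ 267^2 = 71289 ≡ 188 (mod 733)
183 = 128 + 32 + 16 + 4 + 2 + 1 in binary powers of 2.
So 10^183 ≡ 188 · 263 · 594 · 471 · 100 · 10 ≡ 1 (mod 733).
Since 10^d ≡ 1 (mod 733), base 10 does not prove 733 composite.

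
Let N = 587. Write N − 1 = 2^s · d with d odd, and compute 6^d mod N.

587 − 1 = 586 = 2^1 · 293, so d = 293.
6^1 ≡ 6 (mod 587)
6^2 ≡ 6^2 = 36 ≡ 36 (mod 587)
6^4 ≡ 36^2 = 1296 ≡ 122 (mod 587)
6^8 ≡ 122^2 = 14884 ≡ 209 (mod 587)
6^16 ≡ 209^2 = 43681 ≡ 243 (mod 587)
6^32 ≡ 243^2 = 59049 ≡ 349 (mod 587)
6^64 ≡ 349^2 = 121801 ≡ 292 (mod 587)
6^128 ≡ 292^2 = 85264 ≡ 149 (mod 587)
6^256 ≡ 149^2 = 22201 ≡ 482 (mod 587)
293 = 256 + 32 + 4 + 1 in binary powers of 2.
So 6^293 ≡ 482 · 349 · 122 · 6 ≡ 586 (mod 587).
Since 6^d ≡ 586 (mod 587), base 6 does not prove 587 composite.

586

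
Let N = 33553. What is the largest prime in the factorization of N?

33553 = 13 · 2581
2581 = 29 · 89
89 is prime.
So 33553 = 13 · 29 · 89; the largest prime factor is 89.

89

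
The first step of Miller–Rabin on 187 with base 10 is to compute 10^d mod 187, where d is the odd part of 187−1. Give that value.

164

187 − 1 = 186 = 2^1 · 93, so d = 93.
10^1 ≡ 10 (mod 187)
10^2 ≡ 10^2 = 100 ≡ 100 (mod 187)
10^4 ≡ 100^2 = 10000 ≡ 89 (mod 187)
10^8 ≡ 89^2 = 7921 ≡ 67 (mod 187)
10^16 ≡ 67^2 = 4489 ≡ 1 (mod 187)
10^32 ≡ 1^2 = 1 ≡ 1 (mod 187)
10^64 ≡ 1^2 = 1 ≡ 1 (mod 187)
93 = 64 + 16 + 8 + 4 + 1 in binary powers of 2.
So 10^93 ≡ 1 · 1 · 67 · 89 · 10 ≡ 164 (mod 187).
Squaring chain: 164; never reaches −1, so base 10 is a Miller–Rabin witness that 187 is composite.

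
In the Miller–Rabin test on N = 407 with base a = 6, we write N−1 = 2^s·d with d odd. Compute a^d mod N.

216

407 − 1 = 406 = 2^1 · 203, so d = 203.
6^1 ≡ 6 (mod 407)
6^2 ≡ 6^2 = 36 ≡ 36 (mod 407)
6^4 ≡ 36^2 = 1296 ≡ 75 (mod 407)
6^8 ≡ 75^2 = 5625 ≡ 334 (mod 407)
6^16 ≡ 334^2 = 111556 ≡ 38 (mod 407)
6^32 ≡ 38^2 = 1444 ≡ 223 (mod 407)
6^64 ≡ 223^2 = 49729 ≡ 75 (mod 407)
6^128 ≡ 75^2 = 5625 ≡ 334 (mod 407)
203 = 128 + 64 + 8 + 2 + 1 in binary powers of 2.
So 6^203 ≡ 334 · 75 · 334 · 36 · 6 ≡ 216 (mod 407).
Squaring chain: 216; never reaches −1, so base 6 is a Miller–Rabin witness that 407 is composite.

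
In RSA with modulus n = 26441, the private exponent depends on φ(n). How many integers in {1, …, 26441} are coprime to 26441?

Factor: 26441 = 137 · 193.
φ(26441) = (137−1) · (193−1) = 136 · 192 = 26112.

26112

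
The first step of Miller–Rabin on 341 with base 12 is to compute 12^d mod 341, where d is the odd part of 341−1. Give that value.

254

341 − 1 = 340 = 2^2 · 85, so d = 85.
12^1 ≡ 12 (mod 341)
12^2 ≡ 12^2 = 144 ≡ 144 (mod 341)
12^4 ≡ 144^2 = 20736 ≡ 276 (mod 341)
12^8 ≡ 276^2 = 76176 ≡ 133 (mod 341)
12^16 ≡ 133^2 = 17689 ≡ 298 (mod 341)
12^32 ≡ 298^2 = 88804 ≡ 144 (mod 341)
12^64 ≡ 144^2 = 20736 ≡ 276 (mod 341)
85 = 64 + 16 + 4 + 1 in binary powers of 2.
So 12^85 ≡ 276 · 298 · 276 · 12 ≡ 254 (mod 341).
Squaring chain: 254 → 67; never reaches −1, so base 12 is a Miller–Rabin witness that 341 is composite.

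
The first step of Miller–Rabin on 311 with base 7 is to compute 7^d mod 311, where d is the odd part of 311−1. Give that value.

1

311 − 1 = 310 = 2^1 · 155, so d = 155.
7^1 ≡ 7 (mod 311)
7^2 ≡ 7^2 = 49 ≡ 49 (mod 311)
7^4 ≡ 49^2 = 2401 ≡ 224 (mod 311)
7^8 ≡ 224^2 = 50176 ≡ 105 (mod 311)
7^16 ≡ 105^2 = 11025 ≡ 140 (mod 311)
7^32 ≡ 140^2 = 19600 ≡ 7 (mod 311)
7^64 ≡ 7^2 = 49 ≡ 49 (mod 311)
7^128 ≡ 49^2 = 2401 ≡ 224 (mod 311)
155 = 128 + 16 + 8 + 2 + 1 in binary powers of 2.
So 7^155 ≡ 224 · 140 · 105 · 49 · 7 ≡ 1 (mod 311).
Since 7^d ≡ 1 (mod 311), base 7 does not prove 311 composite.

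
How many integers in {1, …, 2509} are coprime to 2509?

Factor: 2509 = 13 · 193.
φ(2509) = (13−1) · (193−1) = 12 · 192 = 2304.

2304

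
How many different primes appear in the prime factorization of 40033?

40033 = 7^2 · 817
817 = 19 · 43
40033 = 7^2 · 19 · 43, which has 3 distinct prime factors.

3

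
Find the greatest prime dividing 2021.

2021 = 43 · 47
47 is prime.
So 2021 = 43 · 47; the largest prime factor is 47.

47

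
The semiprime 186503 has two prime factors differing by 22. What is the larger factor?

Since p = q + 22, we have 186503 = q(q + 22), so q² + 22q − 186503 = 0.
Discriminant: 22² + 4·186503 = 484 + 746012 = 746496; √746496 = 864.
q = (−22 + 864)/2 = 421, and p = q + 22 = 443.
Check: 421 · 443 = 186503.

443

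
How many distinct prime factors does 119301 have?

5

119301 = 3 · 39767
39767 = 7 · 5681
5681 = 13 · 437
437 = 19 · 23
119301 = 3 · 7 · 13 · 19 · 23, which has 5 distinct prime factors.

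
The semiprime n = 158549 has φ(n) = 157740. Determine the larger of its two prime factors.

479

φ(n) = (p−1)(q−1) = n − (p+q) + 1, so p + q = 158549 − 157740 + 1 = 810.
p and q are the roots of t² − 810t + 158549 = 0.
Discriminant: 810² − 4·158549 = 656100 − 634196 = 21904; √21904 = 148.
q = (810 − 148)/2 = 331, p = (810 + 148)/2 = 479.
Check: 331 · 479 = 158549.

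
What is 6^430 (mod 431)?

6^1 ≡ 6 (mod 431)
6^2 ≡ 6^2 = 36 ≡ 36 (mod 431)
6^4 ≡ 36^2 = 1296 ≡ 3 (mod 431)
6^8 ≡ 3^2 = 9 ≡ 9 (mod 431)
6^16 ≡ 9^2 = 81 ≡ 81 (mod 431)
6^32 ≡ 81^2 = 6561 ≡ 96 (mod 431)
6^64 ≡ 96^2 = 9216 ≡ 165 (mod 431)
6^128 ≡ 165^2 = 27225 ≡ 72 (mod 431)
6^256 ≡ 72^2 = 5184 ≡ 12 (mod 431)
430 = 256 + 128 + 32 + 8 + 4 + 2 in binary powers of 2.
So 6^430 ≡ 12 · 72 · 96 · 9 · 3 · 36 ≡ 1 (mod 431).
Since the result is 1, base 6 gives no evidence that 431 is composite.

1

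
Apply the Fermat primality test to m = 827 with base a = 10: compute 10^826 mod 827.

10^1 ≡ 10 (mod 827)
10^2 ≡ 10^2 = 100 ≡ 100 (mod 827)
10^4 ≡ 100^2 = 10000 ≡ 76 (mod 827)
10^8 ≡ 76^2 = 5776 ≡ 814 (mod 827)
10^16 ≡ 814^2 = 662596 ≡ 169 (mod 827)
10^32 ≡ 169^2 = 28561 ≡ 443 (mod 827)
10^64 ≡ 443^2 = 196249 ≡ 250 (mod 827)
10^128 ≡ 250^2 = 62500 ≡ 475 (mod 827)
10^256 ≡ 475^2 = 225625 ≡ 681 (mod 827)
10^512 ≡ 681^2 = 463761 ≡ 641 (mod 827)
826 = 512 + 256 + 32 + 16 + 8 + 2 in binary powers of 2.
So 10^826 ≡ 641 · 681 · 443 · 169 · 814 · 100 ≡ 1 (mod 827).
Since the result is 1, base 10 gives no evidence that 827 is composite.

1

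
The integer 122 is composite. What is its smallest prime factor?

122 is even: 2 divides it.

2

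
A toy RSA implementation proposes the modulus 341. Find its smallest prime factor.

341 is odd.
Digit sum 8, not divisible by 3.
Ends in 1: not divisible by 5.
7: 341 = 7·48 + 5
11: 341 = 11·31

11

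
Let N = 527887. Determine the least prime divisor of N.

29

527887 is odd.
Digit sum 37, not divisible by 3.
Ends in 7: not divisible by 5.
7: 527887 = 7·75412 + 3
11: 527887 = 11·47989 + 8
13: 527887 = 13·40606 + 9
17: 527887 = 17·31052 + 3
19: 527887 = 19·27783 + 10
23: 527887 = 23·22951 + 14
29: 527887 = 29·18203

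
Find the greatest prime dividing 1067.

1067 = 11 · 97
97 is prime.
So 1067 = 11 · 97; the largest prime factor is 97.

97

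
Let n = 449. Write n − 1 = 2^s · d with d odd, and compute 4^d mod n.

449 − 1 = 448 = 2^6 · 7, so d = 7.
4^1 ≡ 4 (mod 449)
4^2 ≡ 4^2 = 16 ≡ 16 (mod 449)
4^4 ≡ 16^2 = 256 ≡ 256 (mod 449)
7 = 4 + 2 + 1 in binary powers of 2.
So 4^7 ≡ 256 · 16 · 4 ≡ 220 (mod 449).
Squaring chain: 220 → 357 → 382 → 448 → 1 → 1; reaches −1, so base 4 does not prove 449 composite.

220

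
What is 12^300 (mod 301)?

64

12^1 ≡ 12 (mod 301)
12^2 ≡ 12^2 = 144 ≡ 144 (mod 301)
12^4 ≡ 144^2 = 20736 ≡ 268 (mod 301)
12^8 ≡ 268^2 = 71824 ≡ 186 (mod 301)
12^16 ≡ 186^2 = 34596 ≡ 282 (mod 301)
12^32 ≡ 282^2 = 79524 ≡ 60 (mod 301)
12^64 ≡ 60^2 = 3600 ≡ 289 (mod 301)
12^128 ≡ 289^2 = 83521 ≡ 144 (mod 301)
12^256 ≡ 144^2 = 20736 ≡ 268 (mod 301)
300 = 256 + 32 + 8 + 4 in binary powers of 2.
So 12^300 ≡ 268 · 60 · 186 · 268 ≡ 64 (mod 301).
Since 64 ≠ 1, base 12 is a Fermat witness: 301 is composite.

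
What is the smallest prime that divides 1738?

2

1738 is even: 2 divides it.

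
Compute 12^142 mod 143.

12^1 ≡ 12 (mod 143)
12^2 ≡ 12^2 = 144 ≡ 1 (mod 143)
12^4 ≡ 1^2 = 1 ≡ 1 (mod 143)
12^8 ≡ 1^2 = 1 ≡ 1 (mod 143)
12^16 ≡ 1^2 = 1 ≡ 1 (mod 143)
12^32 ≡ 1^2 = 1 ≡ 1 (mod 143)
12^64 ≡ 1^2 = 1 ≡ 1 (mod 143)
12^128 ≡ 1^2 = 1 ≡ 1 (mod 143)
142 = 128 + 8 + 4 + 2 in binary powers of 2.
So 12^142 ≡ 1 · 1 · 1 · 1 ≡ 1 (mod 143).
Since the result is 1, base 12 gives no evidence that 143 is composite.

1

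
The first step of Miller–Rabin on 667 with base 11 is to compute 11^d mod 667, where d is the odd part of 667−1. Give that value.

667 − 1 = 666 = 2^1 · 333, so d = 333.
11^1 ≡ 11 (mod 667)
11^2 ≡ 11^2 = 121 ≡ 121 (mod 667)
11^4 ≡ 121^2 = 14641 ≡ 634 (mod 667)
11^8 ≡ 634^2 = 401956 ≡ 422 (mod 667)
11^16 ≡ 422^2 = 178084 ≡ 662 (mod 667)
11^32 ≡ 662^2 = 438244 ≡ 25 (mod 667)
11^64 ≡ 25^2 = 625 ≡ 625 (mod 667)
11^128 ≡ 625^2 = 390625 ≡ 430 (mod 667)
11^256 ≡ 430^2 = 184900 ≡ 141 (mod 667)
333 = 256 + 64 + 8 + 4 + 1 in binary powers of 2.
So 11^333 ≡ 141 · 625 · 422 · 634 · 11 ≡ 135 (mod 667).
Squaring chain: 135; never reaches −1, so base 11 is a Miller–Rabin witness that 667 is composite.

135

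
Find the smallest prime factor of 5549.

31

5549 is odd.
Digit sum 23, not divisible by 3.
Ends in 9: not divisible by 5.
7: 5549 = 7·792 + 5
11: 5549 = 11·504 + 5
13: 5549 = 13·426 + 11
17: 5549 = 17·326 + 7
19: 5549 = 19·292 + 1
23: 5549 = 23·241 + 6
29: 5549 = 29·191 + 10
31: 5549 = 31·179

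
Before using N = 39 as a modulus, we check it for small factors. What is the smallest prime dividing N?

3

39 is odd.
Digit sum 12, divisible by 3.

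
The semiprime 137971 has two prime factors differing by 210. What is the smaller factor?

Since p = q + 210, we have 137971 = q(q + 210), so q² + 210q − 137971 = 0.
Discriminant: 210² + 4·137971 = 44100 + 551884 = 595984; √595984 = 772.
q = (−210 + 772)/2 = 281, and p = q + 210 = 491.
Check: 281 · 491 = 137971.

281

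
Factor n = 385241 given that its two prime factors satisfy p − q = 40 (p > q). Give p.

Since p = q + 40, we have 385241 = q(q + 40), so q² + 40q − 385241 = 0.
Discriminant: 40² + 4·385241 = 1600 + 1540964 = 1542564; √1542564 = 1242.
q = (−40 + 1242)/2 = 601, and p = q + 40 = 641.
Check: 601 · 641 = 385241.

641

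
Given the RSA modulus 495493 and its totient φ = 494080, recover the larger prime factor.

φ(n) = (p−1)(q−1) = n − (p+q) + 1, so p + q = 495493 − 494080 + 1 = 1414.
p and q are the roots of t² − 1414t + 495493 = 0.
Discriminant: 1414² − 4·495493 = 1999396 − 1981972 = 17424; √17424 = 132.
q = (1414 − 132)/2 = 641, p = (1414 + 132)/2 = 773.
Check: 641 · 773 = 495493.

773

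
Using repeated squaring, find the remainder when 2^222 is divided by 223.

1

2^1 ≡ 2 (mod 223)
2^2 ≡ 2^2 = 4 ≡ 4 (mod 223)
2^4 ≡ 4^2 = 16 ≡ 16 (mod 223)
2^8 ≡ 16^2 = 256 ≡ 33 (mod 223)
2^16 ≡ 33^2 = 1089 ≡ 197 (mod 223)
2^32 ≡ 197^2 = 38809 ≡ 7 (mod 223)
2^64 ≡ 7^2 = 49 ≡ 49 (mod 223)
2^128 ≡ 49^2 = 2401 ≡ 171 (mod 223)
222 = 128 + 64 + 16 + 8 + 4 + 2 in binary powers of 2.
So 2^222 ≡ 171 · 49 · 197 · 33 · 16 · 4 ≡ 1 (mod 223).
Since the result is 1, base 2 gives no evidence that 223 is composite.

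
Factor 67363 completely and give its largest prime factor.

67363 = 31 · 2173
2173 = 41 · 53
53 is prime.
So 67363 = 31 · 41 · 53; the largest prime factor is 53.

53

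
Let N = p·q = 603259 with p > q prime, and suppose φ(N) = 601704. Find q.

733

φ(n) = (p−1)(q−1) = n − (p+q) + 1, so p + q = 603259 − 601704 + 1 = 1556.
p and q are the roots of t² − 1556t + 603259 = 0.
Discriminant: 1556² − 4·603259 = 2421136 − 2413036 = 8100; √8100 = 90.
q = (1556 − 90)/2 = 733, p = (1556 + 90)/2 = 823.
Check: 733 · 823 = 603259.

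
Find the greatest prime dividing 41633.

79

41633 = 17 · 2449
2449 = 31 · 79
79 is prime.
So 41633 = 17 · 31 · 79; the largest prime factor is 79.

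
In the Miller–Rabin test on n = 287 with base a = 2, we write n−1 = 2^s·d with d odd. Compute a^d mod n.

172

287 − 1 = 286 = 2^1 · 143, so d = 143.
2^1 ≡ 2 (mod 287)
2^2 ≡ 2^2 = 4 ≡ 4 (mod 287)
2^4 ≡ 4^2 = 16 ≡ 16 (mod 287)
2^8 ≡ 16^2 = 256 ≡ 256 (mod 287)
2^16 ≡ 256^2 = 65536 ≡ 100 (mod 287)
2^32 ≡ 100^2 = 10000 ≡ 242 (mod 287)
2^64 ≡ 242^2 = 58564 ≡ 16 (mod 287)
2^128 ≡ 16^2 = 256 ≡ 256 (mod 287)
143 = 128 + 8 + 4 + 2 + 1 in binary powers of 2.
So 2^143 ≡ 256 · 256 · 16 · 4 · 2 ≡ 172 (mod 287).
Squaring chain: 172; never reaches −1, so base 2 is a Miller–Rabin witness that 287 is composite.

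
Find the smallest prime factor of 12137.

53

12137 is odd.
Digit sum 14, not divisible by 3.
Ends in 7: not divisible by 5.
7: 12137 = 7·1733 + 6
11: 12137 = 11·1103 + 4
13: 12137 = 13·933 + 8
17: 12137 = 17·713 + 16
19: 12137 = 19·638 + 15
23: 12137 = 23·527 + 16
29: 12137 = 29·418 + 15
31: 12137 = 31·391 + 16
37: 12137 = 37·328 + 1
41: 12137 = 41·296 + 1
43: 12137 = 43·282 + 11
47: 12137 = 47·258 + 11
53: 12137 = 53·229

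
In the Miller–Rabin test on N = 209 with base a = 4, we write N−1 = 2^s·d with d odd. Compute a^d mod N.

9

209 − 1 = 208 = 2^4 · 13, so d = 13.
4^1 ≡ 4 (mod 209)
4^2 ≡ 4^2 = 16 ≡ 16 (mod 209)
4^4 ≡ 16^2 = 256 ≡ 47 (mod 209)
4^8 ≡ 47^2 = 2209 ≡ 119 (mod 209)
13 = 8 + 4 + 1 in binary powers of 2.
So 4^13 ≡ 119 · 47 · 4 ≡ 9 (mod 209).
Squaring chain: 9 → 81 → 82 → 36; never reaches −1, so base 4 is a Miller–Rabin witness that 209 is composite.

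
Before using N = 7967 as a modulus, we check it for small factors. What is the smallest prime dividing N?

31

7967 is odd.
Digit sum 29, not divisible by 3.
Ends in 7: not divisible by 5.
7: 7967 = 7·1138 + 1
11: 7967 = 11·724 + 3
13: 7967 = 13·612 + 11
17: 7967 = 17·468 + 11
19: 7967 = 19·419 + 6
23: 7967 = 23·346 + 9
29: 7967 = 29·274 + 21
31: 7967 = 31·257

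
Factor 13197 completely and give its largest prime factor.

83

13197 = 3 · 4399
4399 = 53 · 83
83 is prime.
So 13197 = 3 · 53 · 83; the largest prime factor is 83.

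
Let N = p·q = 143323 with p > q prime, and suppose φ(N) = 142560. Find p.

φ(n) = (p−1)(q−1) = n − (p+q) + 1, so p + q = 143323 − 142560 + 1 = 764.
p and q are the roots of t² − 764t + 143323 = 0.
Discriminant: 764² − 4·143323 = 583696 − 573292 = 10404; √10404 = 102.
q = (764 − 102)/2 = 331, p = (764 + 102)/2 = 433.
Check: 331 · 433 = 143323.

433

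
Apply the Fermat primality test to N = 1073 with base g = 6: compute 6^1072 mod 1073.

6^1 ≡ 6 (mod 1073)
6^2 ≡ 6^2 = 36 ≡ 36 (mod 1073)
6^4 ≡ 36^2 = 1296 ≡ 223 (mod 1073)
6^8 ≡ 223^2 = 49729 ≡ 371 (mod 1073)
6^16 ≡ 371^2 = 137641 ≡ 297 (mod 1073)
6^32 ≡ 297^2 = 88209 ≡ 223 (mod 1073)
6^64 ≡ 223^2 = 49729 ≡ 371 (mod 1073)
6^128 ≡ 371^2 = 137641 ≡ 297 (mod 1073)
6^256 ≡ 297^2 = 88209 ≡ 223 (mod 1073)
6^512 ≡ 223^2 = 49729 ≡ 371 (mod 1073)
6^1024 ≡ 371^2 = 137641 ≡ 297 (mod 1073)
1072 = 1024 + 32 + 16 in binary powers of 2.
So 6^1072 ≡ 297 · 223 · 297 ≡ 371 (mod 1073).
Since 371 ≠ 1, base 6 is a Fermat witness: 1073 is composite.

371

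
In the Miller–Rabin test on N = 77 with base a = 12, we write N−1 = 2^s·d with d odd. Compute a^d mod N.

77 − 1 = 76 = 2^2 · 19, so d = 19.
12^1 ≡ 12 (mod 77)
12^2 ≡ 12^2 = 144 ≡ 67 (mod 77)
12^4 ≡ 67^2 = 4489 ≡ 23 (mod 77)
12^8 ≡ 23^2 = 529 ≡ 67 (mod 77)
12^16 ≡ 67^2 = 4489 ≡ 23 (mod 77)
19 = 16 + 2 + 1 in binary powers of 2.
So 12^19 ≡ 23 · 67 · 12 ≡ 12 (mod 77).
Squaring chain: 12 → 67; never reaches −1, so base 12 is a Miller–Rabin witness that 77 is composite.

12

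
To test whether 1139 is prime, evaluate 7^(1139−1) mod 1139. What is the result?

236

7^1 ≡ 7 (mod 1139)
7^2 ≡ 7^2 = 49 ≡ 49 (mod 1139)
7^4 ≡ 49^2 = 2401 ≡ 123 (mod 1139)
7^8 ≡ 123^2 = 15129 ≡ 322 (mod 1139)
7^16 ≡ 322^2 = 103684 ≡ 35 (mod 1139)
7^32 ≡ 35^2 = 1225 ≡ 86 (mod 1139)
7^64 ≡ 86^2 = 7396 ≡ 562 (mod 1139)
7^128 ≡ 562^2 = 315844 ≡ 341 (mod 1139)
7^256 ≡ 341^2 = 116281 ≡ 103 (mod 1139)
7^512 ≡ 103^2 = 10609 ≡ 358 (mod 1139)
7^1024 ≡ 358^2 = 128164 ≡ 596 (mod 1139)
1138 = 1024 + 64 + 32 + 16 + 2 in binary powers of 2.
So 7^1138 ≡ 596 · 562 · 86 · 35 · 49 ≡ 236 (mod 1139).
Since 236 ≠ 1, base 7 is a Fermat witness: 1139 is composite.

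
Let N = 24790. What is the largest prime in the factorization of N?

67

24790 = 2 · 12395
12395 = 5 · 2479
2479 = 37 · 67
67 is prime.
So 24790 = 2 · 5 · 37 · 67; the largest prime factor is 67.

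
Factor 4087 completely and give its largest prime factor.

67

4087 = 61 · 67
67 is prime.
So 4087 = 61 · 67; the largest prime factor is 67.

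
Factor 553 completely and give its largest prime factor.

79

553 = 7 · 79
79 is prime.
So 553 = 7 · 79; the largest prime factor is 79.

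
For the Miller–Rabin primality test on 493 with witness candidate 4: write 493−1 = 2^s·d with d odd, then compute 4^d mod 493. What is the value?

353

493 − 1 = 492 = 2^2 · 123, so d = 123.
4^1 ≡ 4 (mod 493)
4^2 ≡ 4^2 = 16 ≡ 16 (mod 493)
4^4 ≡ 16^2 = 256 ≡ 256 (mod 493)
4^8 ≡ 256^2 = 65536 ≡ 460 (mod 493)
4^16 ≡ 460^2 = 211600 ≡ 103 (mod 493)
4^32 ≡ 103^2 = 10609 ≡ 256 (mod 493)
4^64 ≡ 256^2 = 65536 ≡ 460 (mod 493)
123 = 64 + 32 + 16 + 8 + 2 + 1 in binary powers of 2.
So 4^123 ≡ 460 · 256 · 103 · 460 · 16 · 4 ≡ 353 (mod 493).
Squaring chain: 353 → 373; never reaches −1, so base 4 is a Miller–Rabin witness that 493 is composite.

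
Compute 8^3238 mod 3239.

640

8^1 ≡ 8 (mod 3239)
8^2 ≡ 8^2 = 64 ≡ 64 (mod 3239)
8^4 ≡ 64^2 = 4096 ≡ 857 (mod 3239)
8^8 ≡ 857^2 = 734449 ≡ 2435 (mod 3239)
8^16 ≡ 2435^2 = 5929225 ≡ 1855 (mod 3239)
8^32 ≡ 1855^2 = 3441025 ≡ 1207 (mod 3239)
8^64 ≡ 1207^2 = 1456849 ≡ 2538 (mod 3239)
8^128 ≡ 2538^2 = 6441444 ≡ 2312 (mod 3239)
8^256 ≡ 2312^2 = 5345344 ≡ 994 (mod 3239)
8^512 ≡ 994^2 = 988036 ≡ 141 (mod 3239)
8^1024 ≡ 141^2 = 19881 ≡ 447 (mod 3239)
8^2048 ≡ 447^2 = 199809 ≡ 2230 (mod 3239)
3238 = 2048 + 1024 + 128 + 32 + 4 + 2 in binary powers of 2.
So 8^3238 ≡ 2230 · 447 · 2312 · 1207 · 857 · 64 ≡ 640 (mod 3239).
Since 640 ≠ 1, base 8 is a Fermat witness: 3239 is composite.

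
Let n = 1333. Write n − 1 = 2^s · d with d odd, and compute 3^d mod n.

1298

1333 − 1 = 1332 = 2^2 · 333, so d = 333.
3^1 ≡ 3 (mod 1333)
3^2 ≡ 3^2 = 9 ≡ 9 (mod 1333)
3^4 ≡ 9^2 = 81 ≡ 81 (mod 1333)
3^8 ≡ 81^2 = 6561 ≡ 1229 (mod 1333)
3^16 ≡ 1229^2 = 1510441 ≡ 152 (mod 1333)
3^32 ≡ 152^2 = 23104 ≡ 443 (mod 1333)
3^64 ≡ 443^2 = 196249 ≡ 298 (mod 1333)
3^128 ≡ 298^2 = 88804 ≡ 826 (mod 1333)
3^256 ≡ 826^2 = 682276 ≡ 1113 (mod 1333)
333 = 256 + 64 + 8 + 4 + 1 in binary powers of 2.
So 3^333 ≡ 1113 · 298 · 1229 · 81 · 3 ≡ 1298 (mod 1333).
Squaring chain: 1298 → 1225; never reaches −1, so base 3 is a Miller–Rabin witness that 1333 is composite.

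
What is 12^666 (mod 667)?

492

12^1 ≡ 12 (mod 667)
12^2 ≡ 12^2 = 144 ≡ 144 (mod 667)
12^4 ≡ 144^2 = 20736 ≡ 59 (mod 667)
12^8 ≡ 59^2 = 3481 ≡ 146 (mod 667)
12^16 ≡ 146^2 = 21316 ≡ 639 (mod 667)
12^32 ≡ 639^2 = 408321 ≡ 117 (mod 667)
12^64 ≡ 117^2 = 13689 ≡ 349 (mod 667)
12^128 ≡ 349^2 = 121801 ≡ 407 (mod 667)
12^256 ≡ 407^2 = 165649 ≡ 233 (mod 667)
12^512 ≡ 233^2 = 54289 ≡ 262 (mod 667)
666 = 512 + 128 + 16 + 8 + 2 in binary powers of 2.
So 12^666 ≡ 262 · 407 · 639 · 146 · 144 ≡ 492 (mod 667).
Since 492 ≠ 1, base 12 is a Fermat witness: 667 is composite.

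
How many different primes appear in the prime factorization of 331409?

331409 = 13^2 · 1961
1961 = 37 · 53
331409 = 13^2 · 37 · 53, which has 3 distinct prime factors.

3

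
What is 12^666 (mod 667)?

492

12^1 ≡ 12 (mod 667)
12^2 ≡ 12^2 = 144 ≡ 144 (mod 667)
12^4 ≡ 144^2 = 20736 ≡ 59 (mod 667)
12^8 ≡ 59^2 = 3481 ≡ 146 (mod 667)
12^16 ≡ 146^2 = 21316 ≡ 639 (mod 667)
12^32 ≡ 639^2 = 408321 ≡ 117 (mod 667)
12^64 ≡ 117^2 = 13689 ≡ 349 (mod 667)
12^128 ≡ 349^2 = 121801 ≡ 407 (mod 667)
12^256 ≡ 407^2 = 165649 ≡ 233 (mod 667)
12^512 ≡ 233^2 = 54289 ≡ 262 (mod 667)
666 = 512 + 128 + 16 + 8 + 2 in binary powers of 2.
So 12^666 ≡ 262 · 407 · 639 · 146 · 144 ≡ 492 (mod 667).
Since 492 ≠ 1, base 12 is a Fermat witness: 667 is composite.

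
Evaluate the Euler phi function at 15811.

Factor: 15811 = 97 · 163.
φ(15811) = (97−1) · (163−1) = 96 · 162 = 15552.

15552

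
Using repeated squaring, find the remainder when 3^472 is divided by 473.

3^1 ≡ 3 (mod 473)
3^2 ≡ 3^2 = 9 ≡ 9 (mod 473)
3^4 ≡ 9^2 = 81 ≡ 81 (mod 473)
3^8 ≡ 81^2 = 6561 ≡ 412 (mod 473)
3^16 ≡ 412^2 = 169744 ≡ 410 (mod 473)
3^32 ≡ 410^2 = 168100 ≡ 185 (mod 473)
3^64 ≡ 185^2 = 34225 ≡ 169 (mod 473)
3^128 ≡ 169^2 = 28561 ≡ 181 (mod 473)
3^256 ≡ 181^2 = 32761 ≡ 124 (mod 473)
472 = 256 + 128 + 64 + 16 + 8 in binary powers of 2.
So 3^472 ≡ 124 · 181 · 169 · 410 · 412 ≡ 53 (mod 473).
Since 53 ≠ 1, base 3 is a Fermat witness: 473 is composite.

53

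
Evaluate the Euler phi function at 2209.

2162

Factor: 2209 = 47^2.
φ(2209) = 47^1·(47−1) = 2162.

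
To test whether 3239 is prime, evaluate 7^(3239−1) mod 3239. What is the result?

1020

7^1 ≡ 7 (mod 3239)
7^2 ≡ 7^2 = 49 ≡ 49 (mod 3239)
7^4 ≡ 49^2 = 2401 ≡ 2401 (mod 3239)
7^8 ≡ 2401^2 = 5764801 ≡ 2620 (mod 3239)
7^16 ≡ 2620^2 = 6864400 ≡ 959 (mod 3239)
7^32 ≡ 959^2 = 919681 ≡ 3044 (mod 3239)
7^64 ≡ 3044^2 = 9265936 ≡ 2396 (mod 3239)
7^128 ≡ 2396^2 = 5740816 ≡ 1308 (mod 3239)
7^256 ≡ 1308^2 = 1710864 ≡ 672 (mod 3239)
7^512 ≡ 672^2 = 451584 ≡ 1363 (mod 3239)
7^1024 ≡ 1363^2 = 1857769 ≡ 1822 (mod 3239)
7^2048 ≡ 1822^2 = 3319684 ≡ 2948 (mod 3239)
3238 = 2048 + 1024 + 128 + 32 + 4 + 2 in binary powers of 2.
So 7^3238 ≡ 2948 · 1822 · 1308 · 3044 · 2401 · 49 ≡ 1020 (mod 3239).
Since 1020 ≠ 1, base 7 is a Fermat witness: 3239 is composite.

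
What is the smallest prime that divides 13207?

13207 is odd.
Digit sum 13, not divisible by 3.
Ends in 7: not divisible by 5.
7: 13207 = 7·1886 + 5
11: 13207 = 11·1200 + 7
13: 13207 = 13·1015 + 12
17: 13207 = 17·776 + 15
19: 13207 = 19·695 + 2
23: 13207 = 23·574 + 5
29: 13207 = 29·455 + 12
31: 13207 = 31·426 + 1
37: 13207 = 37·356 + 35
41: 13207 = 41·322 + 5
43: 13207 = 43·307 + 6
47: 13207 = 47·281

47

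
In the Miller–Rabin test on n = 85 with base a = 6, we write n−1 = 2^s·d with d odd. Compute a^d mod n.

41

85 − 1 = 84 = 2^2 · 21, so d = 21.
6^1 ≡ 6 (mod 85)
6^2 ≡ 6^2 = 36 ≡ 36 (mod 85)
6^4 ≡ 36^2 = 1296 ≡ 21 (mod 85)
6^8 ≡ 21^2 = 441 ≡ 16 (mod 85)
6^16 ≡ 16^2 = 256 ≡ 1 (mod 85)
21 = 16 + 4 + 1 in binary powers of 2.
So 6^21 ≡ 1 · 21 · 6 ≡ 41 (mod 85).
Squaring chain: 41 → 66; never reaches −1, so base 6 is a Miller–Rabin witness that 85 is composite.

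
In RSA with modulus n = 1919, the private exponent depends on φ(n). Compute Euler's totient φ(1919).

1800

Factor: 1919 = 19 · 101.
φ(1919) = (19−1) · (101−1) = 18 · 100 = 1800.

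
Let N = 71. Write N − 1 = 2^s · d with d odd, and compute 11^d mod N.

70

71 − 1 = 70 = 2^1 · 35, so d = 35.
11^1 ≡ 11 (mod 71)
11^2 ≡ 11^2 = 121 ≡ 50 (mod 71)
11^4 ≡ 50^2 = 2500 ≡ 15 (mod 71)
11^8 ≡ 15^2 = 225 ≡ 12 (mod 71)
11^16 ≡ 12^2 = 144 ≡ 2 (mod 71)
11^32 ≡ 2^2 = 4 ≡ 4 (mod 71)
35 = 32 + 2 + 1 in binary powers of 2.
So 11^35 ≡ 4 · 50 · 11 ≡ 70 (mod 71).
Since 11^d ≡ 70 (mod 71), base 11 does not prove 71 composite.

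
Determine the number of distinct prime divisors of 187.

2

187 = 11 · 17
187 = 11 · 17, which has 2 distinct prime factors.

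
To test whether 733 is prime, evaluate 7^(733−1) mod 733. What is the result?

1

7^1 ≡ 7 (mod 733)
7^2 ≡ 7^2 = 49 ≡ 49 (mod 733)
7^4 ≡ 49^2 = 2401 ≡ 202 (mod 733)
7^8 ≡ 202^2 = 40804 ≡ 489 (mod 733)
7^16 ≡ 489^2 = 239121 ≡ 163 (mod 733)
7^32 ≡ 163^2 = 26569 ≡ 181 (mod 733)
7^64 ≡ 181^2 = 32761 ≡ 509 (mod 733)
7^128 ≡ 509^2 = 259081 ≡ 332 (mod 733)
7^256 ≡ 332^2 = 110224 ≡ 274 (mod 733)
7^512 ≡ 274^2 = 75076 ≡ 310 (mod 733)
732 = 512 + 128 + 64 + 16 + 8 + 4 in binary powers of 2.
So 7^732 ≡ 310 · 332 · 509 · 163 · 489 · 202 ≡ 1 (mod 733).
Since the result is 1, base 7 gives no evidence that 733 is composite.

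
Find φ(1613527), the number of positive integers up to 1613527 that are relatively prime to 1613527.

1572480

Factor: 1613527 = 109 · 113 · 131.
φ(1613527) = (109−1) · (113−1) · (131−1) = 108 · 112 · 130 = 1572480.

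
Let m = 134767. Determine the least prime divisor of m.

134767 is odd.
Digit sum 28, not divisible by 3.
Ends in 7: not divisible by 5.
7: 134767 = 7·19252 + 3
11: 134767 = 11·12251 + 6
13: 134767 = 13·10366 + 9
17: 134767 = 17·7927 + 8
19: 134767 = 19·7093

19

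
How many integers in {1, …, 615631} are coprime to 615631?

591192

Factor: 615631 = 43 · 103 · 139.
φ(615631) = (43−1) · (103−1) · (139−1) = 42 · 102 · 138 = 591192.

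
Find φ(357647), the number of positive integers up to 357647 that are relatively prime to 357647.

339480

Factor: 357647 = 31 · 83 · 139.
φ(357647) = (31−1) · (83−1) · (139−1) = 30 · 82 · 138 = 339480.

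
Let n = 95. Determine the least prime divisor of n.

5

95 is odd.
Digit sum 14, not divisible by 3.
Ends in 5: divisible by 5.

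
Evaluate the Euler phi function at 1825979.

1797800

Factor: 1825979 = 101^2 · 179.
φ(1825979) = 101^1·(101−1) · (179−1) = 10100 · 178 = 1797800.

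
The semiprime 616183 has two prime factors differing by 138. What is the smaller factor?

719

Since p = q + 138, we have 616183 = q(q + 138), so q² + 138q − 616183 = 0.
Discriminant: 138² + 4·616183 = 19044 + 2464732 = 2483776; √2483776 = 1576.
q = (−138 + 1576)/2 = 719, and p = q + 138 = 857.
Check: 719 · 857 = 616183.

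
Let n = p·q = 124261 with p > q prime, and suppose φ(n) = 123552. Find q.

φ(n) = (p−1)(q−1) = n − (p+q) + 1, so p + q = 124261 − 123552 + 1 = 710.
p and q are the roots of t² − 710t + 124261 = 0.
Discriminant: 710² − 4·124261 = 504100 − 497044 = 7056; √7056 = 84.
q = (710 − 84)/2 = 313, p = (710 + 84)/2 = 397.
Check: 313 · 397 = 124261.

313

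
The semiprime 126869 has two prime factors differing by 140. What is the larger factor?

Since p = q + 140, we have 126869 = q(q + 140), so q² + 140q − 126869 = 0.
Discriminant: 140² + 4·126869 = 19600 + 507476 = 527076; √527076 = 726.
q = (−140 + 726)/2 = 293, and p = q + 140 = 433.
Check: 293 · 433 = 126869.

433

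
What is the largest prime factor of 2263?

2263 = 31 · 73
73 is prime.
So 2263 = 31 · 73; the largest prime factor is 73.

73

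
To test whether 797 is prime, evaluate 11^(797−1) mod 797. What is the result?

11^1 ≡ 11 (mod 797)
11^2 ≡ 11^2 = 121 ≡ 121 (mod 797)
11^4 ≡ 121^2 = 14641 ≡ 295 (mod 797)
11^8 ≡ 295^2 = 87025 ≡ 152 (mod 797)
11^16 ≡ 152^2 = 23104 ≡ 788 (mod 797)
11^32 ≡ 788^2 = 620944 ≡ 81 (mod 797)
11^64 ≡ 81^2 = 6561 ≡ 185 (mod 797)
11^128 ≡ 185^2 = 34225 ≡ 751 (mod 797)
11^256 ≡ 751^2 = 564001 ≡ 522 (mod 797)
11^512 ≡ 522^2 = 272484 ≡ 707 (mod 797)
796 = 512 + 256 + 16 + 8 + 4 in binary powers of 2.
So 11^796 ≡ 707 · 522 · 788 · 152 · 295 ≡ 1 (mod 797).
Since the result is 1, base 11 gives no evidence that 797 is composite.

1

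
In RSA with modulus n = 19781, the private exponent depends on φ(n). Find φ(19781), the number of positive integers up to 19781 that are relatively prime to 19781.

Factor: 19781 = 131 · 151.
φ(19781) = (131−1) · (151−1) = 130 · 150 = 19500.

19500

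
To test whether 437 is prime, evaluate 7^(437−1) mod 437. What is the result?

64

7^1 ≡ 7 (mod 437)
7^2 ≡ 7^2 = 49 ≡ 49 (mod 437)
7^4 ≡ 49^2 = 2401 ≡ 216 (mod 437)
7^8 ≡ 216^2 = 46656 ≡ 334 (mod 437)
7^16 ≡ 334^2 = 111556 ≡ 121 (mod 437)
7^32 ≡ 121^2 = 14641 ≡ 220 (mod 437)
7^64 ≡ 220^2 = 48400 ≡ 330 (mod 437)
7^128 ≡ 330^2 = 108900 ≡ 87 (mod 437)
7^256 ≡ 87^2 = 7569 ≡ 140 (mod 437)
436 = 256 + 128 + 32 + 16 + 4 in binary powers of 2.
So 7^436 ≡ 140 · 87 · 220 · 121 · 216 ≡ 64 (mod 437).
Since 64 ≠ 1, base 7 is a Fermat witness: 437 is composite.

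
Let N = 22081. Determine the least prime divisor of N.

22081 is odd.
Digit sum 13, not divisible by 3.
Ends in 1: not divisible by 5.
7: 22081 = 7·3154 + 3
11: 22081 = 11·2007 + 4
13: 22081 = 13·1698 + 7
17: 22081 = 17·1298 + 15
19: 22081 = 19·1162 + 3
23: 22081 = 23·960 + 1
29: 22081 = 29·761 + 12
31: 22081 = 31·712 + 9
37: 22081 = 37·596 + 29
41: 22081 = 41·538 + 23
43: 22081 = 43·513 + 22
47: 22081 = 47·469 + 38
53: 22081 = 53·416 + 33
59: 22081 = 59·374 + 15
61: 22081 = 61·361 + 60
67: 22081 = 67·329 + 38
71: 22081 = 71·311

71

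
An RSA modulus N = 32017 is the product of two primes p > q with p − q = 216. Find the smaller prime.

Since p = q + 216, we have 32017 = q(q + 216), so q² + 216q − 32017 = 0.
Discriminant: 216² + 4·32017 = 46656 + 128068 = 174724; √174724 = 418.
q = (−216 + 418)/2 = 101, and p = q + 216 = 317.
Check: 101 · 317 = 32017.

101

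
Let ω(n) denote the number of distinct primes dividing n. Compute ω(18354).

18354 = 2 · 9177
9177 = 3 · 3059
3059 = 7 · 437
437 = 19 · 23
18354 = 2 · 3 · 7 · 19 · 23, which has 5 distinct prime factors.

5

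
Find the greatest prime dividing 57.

19

57 = 3 · 19
19 is prime.
So 57 = 3 · 19; the largest prime factor is 19.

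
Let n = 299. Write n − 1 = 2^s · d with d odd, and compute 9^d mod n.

299 − 1 = 298 = 2^1 · 149, so d = 149.
9^1 ≡ 9 (mod 299)
9^2 ≡ 9^2 = 81 ≡ 81 (mod 299)
9^4 ≡ 81^2 = 6561 ≡ 282 (mod 299)
9^8 ≡ 282^2 = 79524 ≡ 289 (mod 299)
9^16 ≡ 289^2 = 83521 ≡ 100 (mod 299)
9^32 ≡ 100^2 = 10000 ≡ 133 (mod 299)
9^64 ≡ 133^2 = 17689 ≡ 48 (mod 299)
9^128 ≡ 48^2 = 2304 ≡ 211 (mod 299)
149 = 128 + 16 + 4 + 1 in binary powers of 2.
So 9^149 ≡ 211 · 100 · 282 · 9 ≡ 3 (mod 299).
Squaring chain: 3; never reaches −1, so base 9 is a Miller–Rabin witness that 299 is composite.

3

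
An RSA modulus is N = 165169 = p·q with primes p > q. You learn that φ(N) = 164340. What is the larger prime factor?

499

φ(n) = (p−1)(q−1) = n − (p+q) + 1, so p + q = 165169 − 164340 + 1 = 830.
p and q are the roots of t² − 830t + 165169 = 0.
Discriminant: 830² − 4·165169 = 688900 − 660676 = 28224; √28224 = 168.
q = (830 − 168)/2 = 331, p = (830 + 168)/2 = 499.
Check: 331 · 499 = 165169.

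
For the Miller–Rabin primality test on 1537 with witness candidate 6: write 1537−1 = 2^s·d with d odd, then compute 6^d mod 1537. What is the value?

216

1537 − 1 = 1536 = 2^9 · 3, so d = 3.
6^1 ≡ 6 (mod 1537)
6^2 ≡ 6^2 = 36 ≡ 36 (mod 1537)
3 = 2 + 1 in binary powers of 2.
So 6^3 ≡ 36 · 6 ≡ 216 (mod 1537).
Squaring chain: 216 → 546 → 1475 → 770 → 1155 → 1446 → 596 → 169 → 895; never reaches −1, so base 6 is a Miller–Rabin witness that 1537 is composite.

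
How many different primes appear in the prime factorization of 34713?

4

34713 = 3^2 · 3857
3857 = 7 · 551
551 = 19 · 29
34713 = 3^2 · 7 · 19 · 29, which has 4 distinct prime factors.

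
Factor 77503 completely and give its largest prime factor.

97

77503 = 17 · 4559
4559 = 47 · 97
97 is prime.
So 77503 = 17 · 47 · 97; the largest prime factor is 97.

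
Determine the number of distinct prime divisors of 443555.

5

443555 = 5 · 88711
88711 = 7 · 12673
12673 = 19 · 667
667 = 23 · 29
443555 = 5 · 7 · 19 · 23 · 29, which has 5 distinct prime factors.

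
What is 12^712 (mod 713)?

12^1 ≡ 12 (mod 713)
12^2 ≡ 12^2 = 144 ≡ 144 (mod 713)
12^4 ≡ 144^2 = 20736 ≡ 59 (mod 713)
12^8 ≡ 59^2 = 3481 ≡ 629 (mod 713)
12^16 ≡ 629^2 = 395641 ≡ 639 (mod 713)
12^32 ≡ 639^2 = 408321 ≡ 485 (mod 713)
12^64 ≡ 485^2 = 235225 ≡ 648 (mod 713)
12^128 ≡ 648^2 = 419904 ≡ 660 (mod 713)
12^256 ≡ 660^2 = 435600 ≡ 670 (mod 713)
12^512 ≡ 670^2 = 448900 ≡ 423 (mod 713)
712 = 512 + 128 + 64 + 8 in binary powers of 2.
So 12^712 ≡ 423 · 660 · 648 · 629 ≡ 100 (mod 713).
Since 100 ≠ 1, base 12 is a Fermat witness: 713 is composite.

100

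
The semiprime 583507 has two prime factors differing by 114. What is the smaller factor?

Since p = q + 114, we have 583507 = q(q + 114), so q² + 114q − 583507 = 0.
Discriminant: 114² + 4·583507 = 12996 + 2334028 = 2347024; √2347024 = 1532.
q = (−114 + 1532)/2 = 709, and p = q + 114 = 823.
Check: 709 · 823 = 583507.

709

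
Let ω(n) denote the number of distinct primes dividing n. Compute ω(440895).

6

440895 = 3 · 146965
146965 = 5 · 29393
29393 = 7 · 4199
4199 = 13 · 323
323 = 17 · 19
440895 = 3 · 5 · 7 · 13 · 17 · 19, which has 6 distinct prime factors.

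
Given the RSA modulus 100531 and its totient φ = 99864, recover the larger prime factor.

φ(n) = (p−1)(q−1) = n − (p+q) + 1, so p + q = 100531 − 99864 + 1 = 668.
p and q are the roots of t² − 668t + 100531 = 0.
Discriminant: 668² − 4·100531 = 446224 − 402124 = 44100; √44100 = 210.
q = (668 − 210)/2 = 229, p = (668 + 210)/2 = 439.
Check: 229 · 439 = 100531.

439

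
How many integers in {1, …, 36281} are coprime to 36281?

30240

Factor: 36281 = 7 · 71 · 73.
φ(36281) = (7−1) · (71−1) · (73−1) = 6 · 70 · 72 = 30240.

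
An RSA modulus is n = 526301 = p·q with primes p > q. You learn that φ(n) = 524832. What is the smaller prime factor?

φ(n) = (p−1)(q−1) = n − (p+q) + 1, so p + q = 526301 − 524832 + 1 = 1470.
p and q are the roots of t² − 1470t + 526301 = 0.
Discriminant: 1470² − 4·526301 = 2160900 − 2105204 = 55696; √55696 = 236.
q = (1470 − 236)/2 = 617, p = (1470 + 236)/2 = 853.
Check: 617 · 853 = 526301.

617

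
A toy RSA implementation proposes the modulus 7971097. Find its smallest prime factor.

41

7971097 is odd.
Digit sum 40, not divisible by 3.
Ends in 7: not divisible by 5.
7: 7971097 = 7·1138728 + 1
11: 7971097 = 11·724645 + 2
13: 7971097 = 13·613161 + 4
17: 7971097 = 17·468888 + 1
19: 7971097 = 19·419531 + 8
23: 7971097 = 23·346569 + 10
29: 7971097 = 29·274865 + 12
31: 7971097 = 31·257132 + 5
37: 7971097 = 37·215435 + 2
41: 7971097 = 41·194417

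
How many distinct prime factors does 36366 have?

5

36366 = 2 · 18183
18183 = 3 · 6061
6061 = 11 · 551
551 = 19 · 29
36366 = 2 · 3 · 11 · 19 · 29, which has 5 distinct prime factors.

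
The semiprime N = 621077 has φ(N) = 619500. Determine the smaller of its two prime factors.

φ(n) = (p−1)(q−1) = n − (p+q) + 1, so p + q = 621077 − 619500 + 1 = 1578.
p and q are the roots of t² − 1578t + 621077 = 0.
Discriminant: 1578² − 4·621077 = 2490084 − 2484308 = 5776; √5776 = 76.
q = (1578 − 76)/2 = 751, p = (1578 + 76)/2 = 827.
Check: 751 · 827 = 621077.

751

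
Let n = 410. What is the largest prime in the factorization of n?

41

410 = 2 · 205
205 = 5 · 41
41 is prime.
So 410 = 2 · 5 · 41; the largest prime factor is 41.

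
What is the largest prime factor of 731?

731 = 17 · 43
43 is prime.
So 731 = 17 · 43; the largest prime factor is 43.

43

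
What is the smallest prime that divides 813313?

813313 is odd.
Digit sum 19, not divisible by 3.
Ends in 3: not divisible by 5.
7: 813313 = 7·116187 + 4
11: 813313 = 11·73937 + 6
13: 813313 = 13·62562 + 7
17: 813313 = 17·47841 + 16
19: 813313 = 19·42805 + 18
23: 813313 = 23·35361 + 10
29: 813313 = 29·28045 + 8
31: 813313 = 31·26235 + 28
37: 813313 = 37·21981 + 16
41: 813313 = 41·19836 + 37
43: 813313 = 43·18914 + 11
47: 813313 = 47·17304 + 25
53: 813313 = 53·15345 + 28
59: 813313 = 59·13784 + 57
61: 813313 = 61·13333

61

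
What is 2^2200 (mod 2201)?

1582

2^1 ≡ 2 (mod 2201)
2^2 ≡ 2^2 = 4 ≡ 4 (mod 2201)
2^4 ≡ 4^2 = 16 ≡ 16 (mod 2201)
2^8 ≡ 16^2 = 256 ≡ 256 (mod 2201)
2^16 ≡ 256^2 = 65536 ≡ 1707 (mod 2201)
2^32 ≡ 1707^2 = 2913849 ≡ 1926 (mod 2201)
2^64 ≡ 1926^2 = 3709476 ≡ 791 (mod 2201)
2^128 ≡ 791^2 = 625681 ≡ 597 (mod 2201)
2^256 ≡ 597^2 = 356409 ≡ 2048 (mod 2201)
2^512 ≡ 2048^2 = 4194304 ≡ 1399 (mod 2201)
2^1024 ≡ 1399^2 = 1957201 ≡ 512 (mod 2201)
2^2048 ≡ 512^2 = 262144 ≡ 225 (mod 2201)
2200 = 2048 + 128 + 16 + 8 in binary powers of 2.
So 2^2200 ≡ 225 · 597 · 1707 · 256 ≡ 1582 (mod 2201).
Since 1582 ≠ 1, base 2 is a Fermat witness: 2201 is composite.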